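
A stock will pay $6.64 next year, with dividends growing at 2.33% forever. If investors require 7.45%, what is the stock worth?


Formula: P = D1 / (r - g)
Spread: r - g = 0.0745 - 0.0233 = 0.0512
Substituting: P = $6.64 / 0.0512
P = $129.69

$129.69


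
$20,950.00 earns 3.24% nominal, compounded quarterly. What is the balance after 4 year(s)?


Formula: FV = P * (1 + r/m)^(m*t)
Period rate: r/m = 0.0324 / 4 = 0.0081
Total periods: m*t = 4 * 4 = 16
Growth factor: (1 + 0.0081)^16 = 1.137779
FV = $20,950.00 * 1.137779 = $23,836.47

$23,836.47


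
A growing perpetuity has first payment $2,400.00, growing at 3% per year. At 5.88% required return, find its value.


Formula: PV = C / (r - g)
Spread: r - g = 0.0588 - 0.03 = 0.0288
Substituting: PV = $2,400.00 / 0.0288
PV = $83,333.33

$83,333.33


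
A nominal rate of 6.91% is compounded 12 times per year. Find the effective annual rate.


Formula: EAR = (1 + r/m)^m - 1
Period rate: r/m = 0.0691 / 12 = 0.005758
Compounding: (1 + 0.005758)^12 = 1.071331
EAR = 1.071331 - 1 = 0.071331

0.071331


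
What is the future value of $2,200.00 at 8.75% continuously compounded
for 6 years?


Formula: FV = P * e^(r*t)
Exponent: r*t = 0.0875 * 6 = 0.525
e^(0.525) = 1.690459
FV = $2,200.00 * 1.690459 = $3,719.01

$3,719.01


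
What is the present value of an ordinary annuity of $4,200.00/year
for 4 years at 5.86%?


Formula: PV = PMT * (1 - (1+r)^(-n)) / r
Discount factor: (1 + 0.0586)^(-4) = 0.796292
Bracket: 1 - 0.796292 = 0.203708
PV = $4,200.00 * 0.203708 / 0.0586 = $14,600.22

$14,600.22


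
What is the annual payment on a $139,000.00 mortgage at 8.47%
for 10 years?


Formula: PMT = PV * r / (1 - (1+r)^(-n))
Denominator: 1 - (1 + 0.0847)^(-10) = 0.55649
Numerator: $139,000.00 * 0.0847 = 11773.3
PMT = 11773.3 / 0.55649 = $21,156.36

$21,156.36


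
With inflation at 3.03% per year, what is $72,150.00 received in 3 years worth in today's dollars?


Formula: Real value = nominal / (1 + inflation)^years
Price level: (1 + 0.0303)^3 = 1.093682
Real value = $72,150.00 / 1.093682 = $65,969.81

$65,969.81


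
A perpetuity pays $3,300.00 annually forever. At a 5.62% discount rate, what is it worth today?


Formula: PV = C / r
Substituting: PV = $3,300.00 / 0.0562
PV = $58,718.86

$58,718.86


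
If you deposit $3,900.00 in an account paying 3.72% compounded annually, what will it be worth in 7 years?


Formula: FV = P * (1 + r)^n
Substituting: FV = $3,900.00 * (1 + 0.0372)^7
Growth factor: (1.0372)^7 = 1.291331
FV = $3,900.00 * 1.291331 = $5,036.19

$5,036.19


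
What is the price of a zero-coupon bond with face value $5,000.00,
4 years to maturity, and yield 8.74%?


Formula: Price = FV / (1 + r)^n
Substituting: Price = $5,000.00 / (1 + 0.0874)^4
Discount factor: (1.0874)^4 = 1.398161
Price = $5,000.00 / 1.398161 = $3,576.12

$3,576.12


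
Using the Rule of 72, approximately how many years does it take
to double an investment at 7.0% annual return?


Formula: Years ≈ 72 / r
Substituting: Years ≈ 72 / 7.0
Years ≈ 10.3

10.3 years


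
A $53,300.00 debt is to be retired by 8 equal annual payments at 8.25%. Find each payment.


Formula: PMT = PV * r / (1 - (1+r)^(-n))
Denominator: 1 - (1 + 0.0825)^(-8) = 0.469633
Numerator: $53,300.00 * 0.0825 = 4397.25
PMT = 4397.25 / 0.469633 = $9,363.17

$9,363.17


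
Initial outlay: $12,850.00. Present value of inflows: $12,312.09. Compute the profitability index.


Formula: PI = PV(cash flows) / initial investment
Substituting: PI = $12,312.09 / $12,850.00
PI = 0.9581

0.9581


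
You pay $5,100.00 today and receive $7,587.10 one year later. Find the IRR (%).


Formula: IRR = C1/C0 - 1
Substituting: IRR = $7,587.10 / $5,100.00 - 1
Ratio: 1.487667 - 1 = 0.487667
IRR = 48.7667%

48.7667%


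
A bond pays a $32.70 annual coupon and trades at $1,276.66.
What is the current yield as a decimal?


Formula: Current yield = annual coupon / price
Substituting: CY = $32.70 / $1,276.66
CY = 0.025614

0.025614


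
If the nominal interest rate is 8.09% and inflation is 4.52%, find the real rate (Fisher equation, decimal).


Formula: (1 + r_real) = (1 + r_nom) / (1 + inflation)
Substituting: (1 + r_real) = 1.0809 / 1.0452
(1 + r_real) = 1.034156
r_real = 1.034156 - 1 = 0.034156

0.034156


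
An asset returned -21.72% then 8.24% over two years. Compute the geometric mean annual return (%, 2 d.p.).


Formula: Geometric mean = ((1+r1)*(1+r2))^(1/2) - 1
Product: (1 + -0.2172) * (1 + 0.0824) = 0.7828 * 1.0824 = 0.847303
Square root: 0.847303^0.5 = 0.92049
Geometric mean = 0.92049 - 1 = -0.07951
As percentage: -7.95%

-7.95%


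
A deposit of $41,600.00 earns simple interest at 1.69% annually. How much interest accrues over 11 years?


Formula: I = P * r * t
Substituting: I = $41,600.00 * 0.0169 * 11
Step: I = $41,600.00 * 0.1859
I = $7,733.44

$7,733.44


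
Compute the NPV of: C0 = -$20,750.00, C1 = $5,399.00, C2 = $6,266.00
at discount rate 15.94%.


Formula: NPV = C0 + C1/(1+r) + C2/(1+r)^2
Discount C1: $5,399.00 / (1 + 0.1594) = $4,656.72
Discount C2: $6,266.00 / (1 + 0.1594)^2 = $4,661.48
NPV = -$20,750.00 + $4,656.72 + $4,661.48 = -$11,431.80

-$11,431.80


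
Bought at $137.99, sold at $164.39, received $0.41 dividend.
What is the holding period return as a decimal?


Formula: HPR = (P1 - P0 + D) / P0
Gain: $164.39 - $137.99 + $0.41 = $26.81
HPR = $26.81 / $137.99 = 0.1943

0.1943


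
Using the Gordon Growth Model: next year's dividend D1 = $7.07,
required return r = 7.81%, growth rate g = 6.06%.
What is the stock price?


Formula: P = D1 / (r - g)
Spread: r - g = 0.0781 - 0.0606 = 0.0175
Substituting: P = $7.07 / 0.0175
P = $404.00

$404.00


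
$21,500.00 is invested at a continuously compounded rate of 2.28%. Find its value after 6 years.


Formula: FV = P * e^(r*t)
Exponent: r*t = 0.0228 * 6 = 0.1368
e^(0.1368) = 1.146599
FV = $21,500.00 * 1.146599 = $24,651.87

$24,651.87


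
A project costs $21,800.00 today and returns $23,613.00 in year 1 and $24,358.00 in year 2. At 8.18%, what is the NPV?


Formula: NPV = C0 + C1/(1+r) + C2/(1+r)^2
Discount C1: $23,613.00 / (1 + 0.0818) = $21,827.51
Discount C2: $24,358.00 / (1 + 0.0818)^2 = $20,813.62
NPV = -$21,800.00 + $21,827.51 + $20,813.62 = $20,841.13

$20,841.13


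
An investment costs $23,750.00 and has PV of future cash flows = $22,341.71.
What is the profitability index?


Formula: PI = PV(cash flows) / initial investment
Substituting: PI = $22,341.71 / $23,750.00
PI = 0.9407

0.9407


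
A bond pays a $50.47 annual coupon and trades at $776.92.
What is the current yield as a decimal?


Formula: Current yield = annual coupon / price
Substituting: CY = $50.47 / $776.92
CY = 0.064962

0.064962


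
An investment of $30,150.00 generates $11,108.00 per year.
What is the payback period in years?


Formula: Payback = investment / annual cash flow
Substituting: Payback = $30,150.00 / $11,108.00
Payback = 2.7143 years

2.7143 years


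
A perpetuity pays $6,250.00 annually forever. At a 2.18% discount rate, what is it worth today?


Formula: PV = C / r
Substituting: PV = $6,250.00 / 0.0218
PV = $286,697.25

$286,697.25


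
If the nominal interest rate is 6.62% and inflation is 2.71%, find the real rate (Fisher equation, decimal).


Formula: (1 + r_real) = (1 + r_nom) / (1 + inflation)
Substituting: (1 + r_real) = 1.0662 / 1.0271
(1 + r_real) = 1.038068
r_real = 1.038068 - 1 = 0.038068

0.038068


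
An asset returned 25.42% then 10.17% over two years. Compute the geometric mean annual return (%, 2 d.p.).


Formula: Geometric mean = ((1+r1)*(1+r2))^(1/2) - 1
Product: (1 + 0.2542) * (1 + 0.1017) = 1.2542 * 1.1017 = 1.381752
Square root: 1.381752^0.5 = 1.17548
Geometric mean = 1.17548 - 1 = 0.17548
As percentage: 17.55%

17.55%


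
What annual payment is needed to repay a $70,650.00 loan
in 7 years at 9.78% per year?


Formula: PMT = PV * r / (1 - (1+r)^(-n))
Denominator: 1 - (1 + 0.0978)^(-7) = 0.4796
Numerator: $70,650.00 * 0.0978 = 6909.57
PMT = 6909.57 / 0.4796 = $14,406.95

$14,406.95


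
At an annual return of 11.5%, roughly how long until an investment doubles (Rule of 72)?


Formula: Years ≈ 72 / r
Substituting: Years ≈ 72 / 11.5
Years ≈ 6.3

6.3 years


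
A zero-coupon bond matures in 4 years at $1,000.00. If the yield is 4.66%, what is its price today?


Formula: Price = FV / (1 + r)^n
Substituting: Price = $1,000.00 / (1 + 0.0466)^4
Discount factor: (1.0466)^4 = 1.199839
Price = $1,000.00 / 1.199839 = $833.45

$833.45


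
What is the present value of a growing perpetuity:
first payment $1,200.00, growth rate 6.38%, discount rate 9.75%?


Formula: PV = C / (r - g)
Spread: r - g = 0.0975 - 0.0638 = 0.0337
Substituting: PV = $1,200.00 / 0.0337
PV = $35,608.31

$35,608.31


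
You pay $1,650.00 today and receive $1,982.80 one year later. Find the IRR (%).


Formula: IRR = C1/C0 - 1
Substituting: IRR = $1,982.80 / $1,650.00 - 1
Ratio: 1.201697 - 1 = 0.201697
IRR = 20.1697%

20.1697%


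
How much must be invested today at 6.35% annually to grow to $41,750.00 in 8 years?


Formula: PV = FV / (1 + r)^n
Substituting: PV = $41,750.00 / (1 + 0.0635)^8
Discount factor: (1.0635)^8 = 1.63644
PV = $41,750.00 / 1.63644 = $25,512.71

$25,512.71


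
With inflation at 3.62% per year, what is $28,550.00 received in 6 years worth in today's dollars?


Formula: Real value = nominal / (1 + inflation)^years
Price level: (1 + 0.0362)^6 = 1.237831
Real value = $28,550.00 / 1.237831 = $23,064.53

$23,064.53


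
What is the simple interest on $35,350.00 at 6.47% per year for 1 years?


Formula: I = P * r * t
Substituting: I = $35,350.00 * 0.0647 * 1
Step: I = $35,350.00 * 0.0647
I = $2,287.15

$2,287.15


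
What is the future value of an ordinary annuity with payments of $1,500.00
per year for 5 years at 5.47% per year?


Formula: FV = PMT * ((1+r)^n - 1) / r
Growth factor: (1 + 0.0547)^5 = 1.305103
Numerator: 1.305103 - 1 = 0.305103
FV = $1,500.00 * 0.305103 / 0.0547 = $8,366.62

$8,366.62


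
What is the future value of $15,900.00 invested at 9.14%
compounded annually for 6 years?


Formula: FV = P * (1 + r)^n
Substituting: FV = $15,900.00 * (1 + 0.0914)^6
Growth factor: (1.0914)^6 = 1.690066
FV = $15,900.00 * 1.690066 = $26,872.05

$26,872.05


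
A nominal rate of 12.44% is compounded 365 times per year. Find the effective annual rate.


Formula: EAR = (1 + r/m)^m - 1
Period rate: r/m = 0.1244 / 365 = 0.000341
Compounding: (1 + 0.000341)^365 = 1.132445
EAR = 1.132445 - 1 = 0.132445

0.132445


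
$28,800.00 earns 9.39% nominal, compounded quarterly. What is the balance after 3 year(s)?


Formula: FV = P * (1 + r/m)^(m*t)
Period rate: r/m = 0.0939 / 4 = 0.023475
Total periods: m*t = 4 * 3 = 12
Growth factor: (1 + 0.023475)^12 = 1.321073
FV = $28,800.00 * 1.321073 = $38,046.91

$38,046.91


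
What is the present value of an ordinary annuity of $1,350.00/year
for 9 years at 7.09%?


Formula: PV = PMT * (1 - (1+r)^(-n)) / r
Discount factor: (1 + 0.0709)^(-9) = 0.539833
Bracket: 1 - 0.539833 = 0.460167
PV = $1,350.00 * 0.460167 / 0.0709 = $8,761.99

$8,761.99


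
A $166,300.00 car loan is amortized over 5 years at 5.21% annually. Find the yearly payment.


Formula: PMT = PV * r / (1 - (1+r)^(-n))
Denominator: 1 - (1 + 0.0521)^(-5) = 0.224262
Numerator: $166,300.00 * 0.0521 = 8664.23
PMT = 8664.23 / 0.224262 = $38,634.36

$38,634.36


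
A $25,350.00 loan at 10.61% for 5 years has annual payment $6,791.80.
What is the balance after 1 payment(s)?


Formula: Balance = PV*(1+r)^k - PMT*((1+r)^k - 1)/r
Growth: (1 + 0.1061)^1 = 1.1061
Accumulated factor: ((1+r)^k - 1)/r = 1.0
Balance = $25,350.00 * 1.1061 - $6,791.80 * 1.0
Balance = $21,247.84

$21,247.84


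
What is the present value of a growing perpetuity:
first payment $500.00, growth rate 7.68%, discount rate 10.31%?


Formula: PV = C / (r - g)
Spread: r - g = 0.1031 - 0.0768 = 0.0263
Substituting: PV = $500.00 / 0.0263
PV = $19,011.41

$19,011.41


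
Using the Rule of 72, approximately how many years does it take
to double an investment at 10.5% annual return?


Formula: Years ≈ 72 / r
Substituting: Years ≈ 72 / 10.5
Years ≈ 6.9

6.9 years


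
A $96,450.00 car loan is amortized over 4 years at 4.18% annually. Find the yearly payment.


Formula: PMT = PV * r / (1 - (1+r)^(-n))
Denominator: 1 - (1 + 0.0418)^(-4) = 0.151088
Numerator: $96,450.00 * 0.0418 = 4031.61
PMT = 4031.61 / 0.151088 = $26,683.82

$26,683.82


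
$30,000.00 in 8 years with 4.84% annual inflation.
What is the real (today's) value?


Formula: Real value = nominal / (1 + inflation)^years
Price level: (1 + 0.0484)^8 = 1.45954
Real value = $30,000.00 / 1.45954 = $20,554.42

$20,554.42


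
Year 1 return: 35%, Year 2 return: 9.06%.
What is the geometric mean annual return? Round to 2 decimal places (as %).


Formula: Geometric mean = ((1+r1)*(1+r2))^(1/2) - 1
Product: (1 + 0.35) * (1 + 0.0906) = 1.35 * 1.0906 = 1.47231
Square root: 1.47231^0.5 = 1.213388
Geometric mean = 1.213388 - 1 = 0.213388
As percentage: 21.34%

21.34%


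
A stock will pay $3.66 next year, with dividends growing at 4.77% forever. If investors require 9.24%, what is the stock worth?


Formula: P = D1 / (r - g)
Spread: r - g = 0.0924 - 0.0477 = 0.0447
Substituting: P = $3.66 / 0.0447
P = $81.88

$81.88


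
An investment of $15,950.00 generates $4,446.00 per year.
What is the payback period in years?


Formula: Payback = investment / annual cash flow
Substituting: Payback = $15,950.00 / $4,446.00
Payback = 3.5875 years

3.5875 years


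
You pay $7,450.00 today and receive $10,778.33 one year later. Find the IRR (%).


Formula: IRR = C1/C0 - 1
Substituting: IRR = $10,778.33 / $7,450.00 - 1
Ratio: 1.446756 - 1 = 0.446756
IRR = 44.6756%

44.6756%


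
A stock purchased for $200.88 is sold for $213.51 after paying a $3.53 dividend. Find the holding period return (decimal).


Formula: HPR = (P1 - P0 + D) / P0
Gain: $213.51 - $200.88 + $3.53 = $16.16
HPR = $16.16 / $200.88 = 0.0804

0.0804


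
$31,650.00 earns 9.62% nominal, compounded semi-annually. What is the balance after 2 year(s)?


Formula: FV = P * (1 + r/m)^(m*t)
Period rate: r/m = 0.0962 / 2 = 0.0481
Total periods: m*t = 2 * 2 = 4
Growth factor: (1 + 0.0481)^4 = 1.206732
FV = $31,650.00 * 1.206732 = $38,193.07

$38,193.07


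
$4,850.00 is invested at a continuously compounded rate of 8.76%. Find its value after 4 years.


Formula: FV = P * e^(r*t)
Exponent: r*t = 0.0876 * 4 = 0.3504
e^(0.3504) = 1.419635
FV = $4,850.00 * 1.419635 = $6,885.23

$6,885.23


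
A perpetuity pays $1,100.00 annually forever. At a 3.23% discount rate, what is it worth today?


Formula: PV = C / r
Substituting: PV = $1,100.00 / 0.0323
PV = $34,055.73

$34,055.73


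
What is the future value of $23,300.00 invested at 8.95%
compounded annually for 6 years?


Formula: FV = P * (1 + r)^n
Substituting: FV = $23,300.00 * (1 + 0.0895)^6
Growth factor: (1.0895)^6 = 1.67249
FV = $23,300.00 * 1.67249 = $38,969.01

$38,969.01


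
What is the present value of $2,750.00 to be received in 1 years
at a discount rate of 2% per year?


Formula: PV = FV / (1 + r)^n
Substituting: PV = $2,750.00 / (1 + 0.02)^1
Discount factor: (1.02)^1 = 1.02
PV = $2,750.00 / 1.02 = $2,696.08

$2,696.08


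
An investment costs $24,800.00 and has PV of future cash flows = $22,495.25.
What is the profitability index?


Formula: PI = PV(cash flows) / initial investment
Substituting: PI = $22,495.25 / $24,800.00
PI = 0.9071

0.9071


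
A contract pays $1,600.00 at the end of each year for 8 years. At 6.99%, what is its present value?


Formula: PV = PMT * (1 - (1+r)^(-n)) / r
Discount factor: (1 + 0.0699)^(-8) = 0.582444
Bracket: 1 - 0.582444 = 0.417556
PV = $1,600.00 * 0.417556 / 0.0699 = $9,557.78

$9,557.78


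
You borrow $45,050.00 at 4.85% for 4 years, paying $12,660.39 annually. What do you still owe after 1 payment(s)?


Formula: Balance = PV*(1+r)^k - PMT*((1+r)^k - 1)/r
Growth: (1 + 0.0485)^1 = 1.0485
Accumulated factor: ((1+r)^k - 1)/r = 1.0
Balance = $45,050.00 * 1.0485 - $12,660.39 * 1.0
Balance = $34,574.54

$34,574.54


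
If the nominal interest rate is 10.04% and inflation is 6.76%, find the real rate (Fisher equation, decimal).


Formula: (1 + r_real) = (1 + r_nom) / (1 + inflation)
Substituting: (1 + r_real) = 1.1004 / 1.0676
(1 + r_real) = 1.030723
r_real = 1.030723 - 1 = 0.030723

0.030723


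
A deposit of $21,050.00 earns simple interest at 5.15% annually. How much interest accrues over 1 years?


Formula: I = P * r * t
Substituting: I = $21,050.00 * 0.0515 * 1
Step: I = $21,050.00 * 0.0515
I = $1,084.08

$1,084.08


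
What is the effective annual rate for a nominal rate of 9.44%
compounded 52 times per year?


Formula: EAR = (1 + r/m)^m - 1
Period rate: r/m = 0.0944 / 52 = 0.001815
Compounding: (1 + 0.001815)^52 = 1.098905
EAR = 1.098905 - 1 = 0.098905

0.098905


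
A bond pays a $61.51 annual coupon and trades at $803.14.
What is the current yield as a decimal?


Formula: Current yield = annual coupon / price
Substituting: CY = $61.51 / $803.14
CY = 0.076587

0.076587


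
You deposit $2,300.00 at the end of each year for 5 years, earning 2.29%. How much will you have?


Formula: FV = PMT * ((1+r)^n - 1) / r
Growth factor: (1 + 0.0229)^5 = 1.119866
Numerator: 1.119866 - 1 = 0.119866
FV = $2,300.00 * 0.119866 / 0.0229 = $12,038.90

$12,038.90


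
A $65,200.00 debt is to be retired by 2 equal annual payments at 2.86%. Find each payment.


Formula: PMT = PV * r / (1 - (1+r)^(-n))
Denominator: 1 - (1 + 0.0286)^(-2) = 0.054836
Numerator: $65,200.00 * 0.0286 = 1864.72
PMT = 1864.72 / 0.054836 = $34,005.11

$34,005.11


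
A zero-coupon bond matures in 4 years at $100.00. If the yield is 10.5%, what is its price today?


Formula: Price = FV / (1 + r)^n
Substituting: Price = $100.00 / (1 + 0.105)^4
Discount factor: (1.105)^4 = 1.490902
Price = $100.00 / 1.490902 = $67.07

$67.07


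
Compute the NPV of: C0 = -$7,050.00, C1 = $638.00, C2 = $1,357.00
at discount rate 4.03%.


Formula: NPV = C0 + C1/(1+r) + C2/(1+r)^2
Discount C1: $638.00 / (1 + 0.0403) = $613.28
Discount C2: $1,357.00 / (1 + 0.0403)^2 = $1,253.90
NPV = -$7,050.00 + $613.28 + $1,253.90 = -$5,182.82

-$5,182.82


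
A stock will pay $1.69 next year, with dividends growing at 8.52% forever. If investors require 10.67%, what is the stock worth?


Formula: P = D1 / (r - g)
Spread: r - g = 0.1067 - 0.0852 = 0.0215
Substituting: P = $1.69 / 0.0215
P = $78.60

$78.60


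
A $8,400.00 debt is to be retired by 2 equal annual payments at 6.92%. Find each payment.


Formula: PMT = PV * r / (1 - (1+r)^(-n))
Denominator: 1 - (1 + 0.0692)^(-2) = 0.125254
Numerator: $8,400.00 * 0.0692 = 581.28
PMT = 581.28 / 0.125254 = $4,640.82

$4,640.82


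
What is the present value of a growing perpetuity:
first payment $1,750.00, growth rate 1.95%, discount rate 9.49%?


Formula: PV = C / (r - g)
Spread: r - g = 0.0949 - 0.0195 = 0.0754
Substituting: PV = $1,750.00 / 0.0754
PV = $23,209.55

$23,209.55


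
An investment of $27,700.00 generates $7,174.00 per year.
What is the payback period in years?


Formula: Payback = investment / annual cash flow
Substituting: Payback = $27,700.00 / $7,174.00
Payback = 3.8612 years

3.8612 years


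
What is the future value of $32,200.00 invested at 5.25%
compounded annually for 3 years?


Formula: FV = P * (1 + r)^n
Substituting: FV = $32,200.00 * (1 + 0.0525)^3
Growth factor: (1.0525)^3 = 1.165913
FV = $32,200.00 * 1.165913 = $37,542.41

$37,542.41


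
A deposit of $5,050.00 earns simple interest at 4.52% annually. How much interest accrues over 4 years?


Formula: I = P * r * t
Substituting: I = $5,050.00 * 0.0452 * 4
Step: I = $5,050.00 * 0.1808
I = $913.04

$913.04


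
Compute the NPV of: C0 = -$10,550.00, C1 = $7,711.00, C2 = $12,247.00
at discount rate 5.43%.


Formula: NPV = C0 + C1/(1+r) + C2/(1+r)^2
Discount C1: $7,711.00 / (1 + 0.0543) = $7,313.86
Discount C2: $12,247.00 / (1 + 0.0543)^2 = $11,017.96
NPV = -$10,550.00 + $7,313.86 + $11,017.96 = $7,781.82

$7,781.82


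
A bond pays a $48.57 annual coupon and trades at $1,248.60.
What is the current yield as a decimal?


Formula: Current yield = annual coupon / price
Substituting: CY = $48.57 / $1,248.60
CY = 0.0389

0.0389


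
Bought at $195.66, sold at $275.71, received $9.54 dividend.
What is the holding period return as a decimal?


Formula: HPR = (P1 - P0 + D) / P0
Gain: $275.71 - $195.66 + $9.54 = $89.59
HPR = $89.59 / $195.66 = 0.4579

0.4579


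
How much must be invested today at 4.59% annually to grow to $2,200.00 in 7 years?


Formula: PV = FV / (1 + r)^n
Substituting: PV = $2,200.00 / (1 + 0.0459)^7
Discount factor: (1.0459)^7 = 1.369087
PV = $2,200.00 / 1.369087 = $1,606.91

$1,606.91


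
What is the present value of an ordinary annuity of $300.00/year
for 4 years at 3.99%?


Formula: PV = PMT * (1 - (1+r)^(-n)) / r
Discount factor: (1 + 0.0399)^(-4) = 0.855133
Bracket: 1 - 0.855133 = 0.144867
PV = $300.00 * 0.144867 / 0.0399 = $1,089.23

$1,089.23


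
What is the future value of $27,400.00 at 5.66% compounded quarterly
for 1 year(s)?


Formula: FV = P * (1 + r/m)^(m*t)
Period rate: r/m = 0.0566 / 4 = 0.01415
Total periods: m*t = 4 * 1 = 4
Growth factor: (1 + 0.01415)^4 = 1.057813
FV = $27,400.00 * 1.057813 = $28,984.07

$28,984.07


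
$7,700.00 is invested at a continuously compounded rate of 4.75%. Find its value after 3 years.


Formula: FV = P * e^(r*t)
Exponent: r*t = 0.0475 * 3 = 0.1425
e^(0.1425) = 1.153153
FV = $7,700.00 * 1.153153 = $8,879.28

$8,879.28


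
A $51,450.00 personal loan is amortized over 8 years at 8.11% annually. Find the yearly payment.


Formula: PMT = PV * r / (1 - (1+r)^(-n))
Denominator: 1 - (1 + 0.0811)^(-8) = 0.464113
Numerator: $51,450.00 * 0.0811 = 4172.595
PMT = 4172.595 / 0.464113 = $8,990.47

$8,990.47


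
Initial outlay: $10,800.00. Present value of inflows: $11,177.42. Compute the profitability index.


Formula: PI = PV(cash flows) / initial investment
Substituting: PI = $11,177.42 / $10,800.00
PI = 1.0349

1.0349


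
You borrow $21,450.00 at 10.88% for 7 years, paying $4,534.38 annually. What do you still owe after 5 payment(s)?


Formula: Balance = PV*(1+r)^k - PMT*((1+r)^k - 1)/r
Growth: (1 + 0.1088)^5 = 1.675969
Accumulated factor: ((1+r)^k - 1)/r = 6.212954
Balance = $21,450.00 * 1.675969 - $4,534.38 * 6.212954
Balance = $7,777.65

$7,777.65


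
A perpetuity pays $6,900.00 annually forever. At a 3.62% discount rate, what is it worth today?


Formula: PV = C / r
Substituting: PV = $6,900.00 / 0.0362
PV = $190,607.73

$190,607.73


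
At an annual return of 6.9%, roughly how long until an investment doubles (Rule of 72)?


Formula: Years ≈ 72 / r
Substituting: Years ≈ 72 / 6.9
Years ≈ 10.4

10.4 years


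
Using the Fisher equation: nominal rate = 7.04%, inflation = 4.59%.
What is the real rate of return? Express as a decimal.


Formula: (1 + r_real) = (1 + r_nom) / (1 + inflation)
Substituting: (1 + r_real) = 1.0704 / 1.0459
(1 + r_real) = 1.023425
r_real = 1.023425 - 1 = 0.023425

0.023425


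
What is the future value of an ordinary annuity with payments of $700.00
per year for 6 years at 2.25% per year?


Formula: FV = PMT * ((1+r)^n - 1) / r
Growth factor: (1 + 0.0225)^6 = 1.142825
Numerator: 1.142825 - 1 = 0.142825
FV = $700.00 * 0.142825 / 0.0225 = $4,443.46

$4,443.46


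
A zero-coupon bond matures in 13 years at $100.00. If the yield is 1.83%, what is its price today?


Formula: Price = FV / (1 + r)^n
Substituting: Price = $100.00 / (1 + 0.0183)^13
Discount factor: (1.0183)^13 = 1.265857
Price = $100.00 / 1.265857 = $79.00

$79.00


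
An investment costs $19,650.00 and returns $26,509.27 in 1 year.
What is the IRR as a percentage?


Formula: IRR = C1/C0 - 1
Substituting: IRR = $26,509.27 / $19,650.00 - 1
Ratio: 1.349072 - 1 = 0.349072
IRR = 34.9072%

34.9072%


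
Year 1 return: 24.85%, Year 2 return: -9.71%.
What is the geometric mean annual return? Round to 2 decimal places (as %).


Formula: Geometric mean = ((1+r1)*(1+r2))^(1/2) - 1
Product: (1 + 0.2485) * (1 + -0.0971) = 1.2485 * 0.9029 = 1.127271
Square root: 1.127271^0.5 = 1.06173
Geometric mean = 1.06173 - 1 = 0.06173
As percentage: 6.17%

6.17%


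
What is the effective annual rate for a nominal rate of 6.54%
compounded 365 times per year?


Formula: EAR = (1 + r/m)^m - 1
Period rate: r/m = 0.0654 / 365 = 0.000179
Compounding: (1 + 0.000179)^365 = 1.06758
EAR = 1.06758 - 1 = 0.06758

0.06758


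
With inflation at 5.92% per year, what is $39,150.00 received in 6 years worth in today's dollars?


Formula: Real value = nominal / (1 + inflation)^years
Price level: (1 + 0.0592)^6 = 1.412108
Real value = $39,150.00 / 1.412108 = $27,724.51

$27,724.51


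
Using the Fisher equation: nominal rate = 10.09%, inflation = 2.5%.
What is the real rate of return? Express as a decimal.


Formula: (1 + r_real) = (1 + r_nom) / (1 + inflation)
Substituting: (1 + r_real) = 1.1009 / 1.025
(1 + r_real) = 1.074049
r_real = 1.074049 - 1 = 0.074049

0.074049


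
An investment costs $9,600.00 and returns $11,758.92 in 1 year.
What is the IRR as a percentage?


Formula: IRR = C1/C0 - 1
Substituting: IRR = $11,758.92 / $9,600.00 - 1
Ratio: 1.224887 - 1 = 0.224887
IRR = 22.4887%

22.4887%


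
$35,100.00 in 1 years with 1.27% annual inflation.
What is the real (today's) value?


Formula: Real value = nominal / (1 + inflation)^years
Price level: (1 + 0.0127)^1 = 1.0127
Real value = $35,100.00 / 1.0127 = $34,659.82

$34,659.82


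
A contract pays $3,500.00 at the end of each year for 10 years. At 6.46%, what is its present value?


Formula: PV = PMT * (1 - (1+r)^(-n)) / r
Discount factor: (1 + 0.0646)^(-10) = 0.534731
Bracket: 1 - 0.534731 = 0.465269
PV = $3,500.00 * 0.465269 / 0.0646 = $25,208.07

$25,208.07


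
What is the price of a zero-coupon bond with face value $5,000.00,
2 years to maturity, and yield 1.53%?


Formula: Price = FV / (1 + r)^n
Substituting: Price = $5,000.00 / (1 + 0.0153)^2
Discount factor: (1.0153)^2 = 1.030834
Price = $5,000.00 / 1.030834 = $4,850.44

$4,850.44


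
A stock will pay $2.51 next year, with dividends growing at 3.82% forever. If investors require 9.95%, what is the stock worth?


Formula: P = D1 / (r - g)
Spread: r - g = 0.0995 - 0.0382 = 0.0613
Substituting: P = $2.51 / 0.0613
P = $40.95

$40.95


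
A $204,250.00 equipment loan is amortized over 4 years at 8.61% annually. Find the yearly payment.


Formula: PMT = PV * r / (1 - (1+r)^(-n))
Denominator: 1 - (1 + 0.0861)^(-4) = 0.281345
Numerator: $204,250.00 * 0.0861 = 17585.925
PMT = 17585.925 / 0.281345 = $62,506.73

$62,506.73


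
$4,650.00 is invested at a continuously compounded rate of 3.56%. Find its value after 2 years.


Formula: FV = P * e^(r*t)
Exponent: r*t = 0.0356 * 2 = 0.0712
e^(0.0712) = 1.073796
FV = $4,650.00 * 1.073796 = $4,993.15

$4,993.15


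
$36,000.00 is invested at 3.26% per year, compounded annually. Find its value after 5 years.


Formula: FV = P * (1 + r)^n
Substituting: FV = $36,000.00 * (1 + 0.0326)^5
Growth factor: (1.0326)^5 = 1.17398
FV = $36,000.00 * 1.17398 = $42,263.27

$42,263.27


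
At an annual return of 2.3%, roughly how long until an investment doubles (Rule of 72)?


Formula: Years ≈ 72 / r
Substituting: Years ≈ 72 / 2.3
Years ≈ 31.3

31.3 years


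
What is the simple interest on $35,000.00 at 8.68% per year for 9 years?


Formula: I = P * r * t
Substituting: I = $35,000.00 * 0.0868 * 9
Step: I = $35,000.00 * 0.7812
I = $27,342.00

$27,342.00


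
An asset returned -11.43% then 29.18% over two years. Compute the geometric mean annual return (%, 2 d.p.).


Formula: Geometric mean = ((1+r1)*(1+r2))^(1/2) - 1
Product: (1 + -0.1143) * (1 + 0.2918) = 0.8857 * 1.2918 = 1.144147
Square root: 1.144147^0.5 = 1.069648
Geometric mean = 1.069648 - 1 = 0.069648
As percentage: 6.96%

6.96%


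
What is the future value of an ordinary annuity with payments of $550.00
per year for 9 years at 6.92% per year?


Formula: FV = PMT * ((1+r)^n - 1) / r
Growth factor: (1 + 0.0692)^9 = 1.826125
Numerator: 1.826125 - 1 = 0.826125
FV = $550.00 * 0.826125 / 0.0692 = $6,566.02

$6,566.02


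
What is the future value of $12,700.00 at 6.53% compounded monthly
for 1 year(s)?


Formula: FV = P * (1 + r/m)^(m*t)
Period rate: r/m = 0.0653 / 12 = 0.005442
Total periods: m*t = 12 * 1 = 12
Growth factor: (1 + 0.005442)^12 = 1.06729
FV = $12,700.00 * 1.06729 = $13,554.59

$13,554.59


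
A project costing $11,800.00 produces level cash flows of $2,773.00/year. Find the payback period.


Formula: Payback = investment / annual cash flow
Substituting: Payback = $11,800.00 / $2,773.00
Payback = 4.2553 years

4.2553 years


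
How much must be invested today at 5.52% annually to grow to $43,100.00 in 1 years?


Formula: PV = FV / (1 + r)^n
Substituting: PV = $43,100.00 / (1 + 0.0552)^1
Discount factor: (1.0552)^1 = 1.0552
PV = $43,100.00 / 1.0552 = $40,845.34

$40,845.34


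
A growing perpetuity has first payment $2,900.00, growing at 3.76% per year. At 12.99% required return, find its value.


Formula: PV = C / (r - g)
Spread: r - g = 0.1299 - 0.0376 = 0.0923
Substituting: PV = $2,900.00 / 0.0923
PV = $31,419.28

$31,419.28


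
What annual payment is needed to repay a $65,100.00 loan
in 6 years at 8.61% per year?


Formula: PMT = PV * r / (1 - (1+r)^(-n))
Denominator: 1 - (1 + 0.0861)^(-6) = 0.39077
Numerator: $65,100.00 * 0.0861 = 5605.11
PMT = 5605.11 / 0.39077 = $14,343.75

$14,343.75


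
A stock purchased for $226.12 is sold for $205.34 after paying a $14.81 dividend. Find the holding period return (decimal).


Formula: HPR = (P1 - P0 + D) / P0
Gain: $205.34 - $226.12 + $14.81 = -$5.97
HPR = -$5.97 / $226.12 = -0.0264

-0.0264


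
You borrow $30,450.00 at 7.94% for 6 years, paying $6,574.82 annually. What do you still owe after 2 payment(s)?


Formula: Balance = PV*(1+r)^k - PMT*((1+r)^k - 1)/r
Growth: (1 + 0.0794)^2 = 1.165104
Accumulated factor: ((1+r)^k - 1)/r = 2.0794
Balance = $30,450.00 * 1.165104 - $6,574.82 * 2.0794
Balance = $21,805.75

$21,805.75


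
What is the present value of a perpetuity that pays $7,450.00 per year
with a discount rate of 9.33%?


Formula: PV = C / r
Substituting: PV = $7,450.00 / 0.0933
PV = $79,849.95

$79,849.95


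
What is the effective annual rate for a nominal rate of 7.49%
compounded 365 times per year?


Formula: EAR = (1 + r/m)^m - 1
Period rate: r/m = 0.0749 / 365 = 0.000205
Compounding: (1 + 0.000205)^365 = 1.077768
EAR = 1.077768 - 1 = 0.077768

0.077768


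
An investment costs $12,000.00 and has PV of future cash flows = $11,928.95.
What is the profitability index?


Formula: PI = PV(cash flows) / initial investment
Substituting: PI = $11,928.95 / $12,000.00
PI = 0.9941

0.9941


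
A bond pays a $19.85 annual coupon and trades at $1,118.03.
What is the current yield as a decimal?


Formula: Current yield = annual coupon / price
Substituting: CY = $19.85 / $1,118.03
CY = 0.017754

0.017754


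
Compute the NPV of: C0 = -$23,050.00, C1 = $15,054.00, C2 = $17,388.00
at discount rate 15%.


Formula: NPV = C0 + C1/(1+r) + C2/(1+r)^2
Discount C1: $15,054.00 / (1 + 0.15) = $13,090.43
Discount C2: $17,388.00 / (1 + 0.15)^2 = $13,147.83
NPV = -$23,050.00 + $13,090.43 + $13,147.83 = $3,188.26

$3,188.26


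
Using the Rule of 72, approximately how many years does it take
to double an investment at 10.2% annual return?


Formula: Years ≈ 72 / r
Substituting: Years ≈ 72 / 10.2
Years ≈ 7.1

7.1 years


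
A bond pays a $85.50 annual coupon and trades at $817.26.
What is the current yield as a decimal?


Formula: Current yield = annual coupon / price
Substituting: CY = $85.50 / $817.26
CY = 0.104618

0.104618


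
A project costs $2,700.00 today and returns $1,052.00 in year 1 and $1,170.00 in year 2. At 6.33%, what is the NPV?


Formula: NPV = C0 + C1/(1+r) + C2/(1+r)^2
Discount C1: $1,052.00 / (1 + 0.0633) = $989.37
Discount C2: $1,170.00 / (1 + 0.0633)^2 = $1,034.84
NPV = -$2,700.00 + $989.37 + $1,034.84 = -$675.78

-$675.78


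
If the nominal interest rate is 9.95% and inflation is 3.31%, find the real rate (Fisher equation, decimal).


Formula: (1 + r_real) = (1 + r_nom) / (1 + inflation)
Substituting: (1 + r_real) = 1.0995 / 1.0331
(1 + r_real) = 1.064273
r_real = 1.064273 - 1 = 0.064273

0.064273


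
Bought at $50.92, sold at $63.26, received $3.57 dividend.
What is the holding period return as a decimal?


Formula: HPR = (P1 - P0 + D) / P0
Gain: $63.26 - $50.92 + $3.57 = $15.91
HPR = $15.91 / $50.92 = 0.3125

0.3125


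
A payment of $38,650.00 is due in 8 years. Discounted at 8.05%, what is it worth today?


Formula: PV = FV / (1 + r)^n
Substituting: PV = $38,650.00 / (1 + 0.0805)^8
Discount factor: (1.0805)^8 = 1.857797
PV = $38,650.00 / 1.857797 = $20,804.21

$20,804.21


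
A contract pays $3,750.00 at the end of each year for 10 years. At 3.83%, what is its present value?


Formula: PV = PMT * (1 - (1+r)^(-n)) / r
Discount factor: (1 + 0.0383)^(-10) = 0.686707
Bracket: 1 - 0.686707 = 0.313293
PV = $3,750.00 * 0.313293 / 0.0383 = $30,674.90

$30,674.90


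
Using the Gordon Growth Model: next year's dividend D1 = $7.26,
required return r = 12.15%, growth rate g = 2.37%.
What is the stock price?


Formula: P = D1 / (r - g)
Spread: r - g = 0.1215 - 0.0237 = 0.0978
Substituting: P = $7.26 / 0.0978
P = $74.23

$74.23


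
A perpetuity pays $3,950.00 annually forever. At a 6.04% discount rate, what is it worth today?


Formula: PV = C / r
Substituting: PV = $3,950.00 / 0.0604
PV = $65,397.35

$65,397.35


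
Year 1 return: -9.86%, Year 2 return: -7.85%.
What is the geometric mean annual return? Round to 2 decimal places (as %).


Formula: Geometric mean = ((1+r1)*(1+r2))^(1/2) - 1
Product: (1 + -0.0986) * (1 + -0.0785) = 0.9014 * 0.9215 = 0.83064
Square root: 0.83064^0.5 = 0.911395
Geometric mean = 0.911395 - 1 = -0.088605
As percentage: -8.86%

-8.86%


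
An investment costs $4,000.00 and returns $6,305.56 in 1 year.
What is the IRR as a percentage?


Formula: IRR = C1/C0 - 1
Substituting: IRR = $6,305.56 / $4,000.00 - 1
Ratio: 1.57639 - 1 = 0.57639
IRR = 57.639%

57.639%


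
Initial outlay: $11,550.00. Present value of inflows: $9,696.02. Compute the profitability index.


Formula: PI = PV(cash flows) / initial investment
Substituting: PI = $9,696.02 / $11,550.00
PI = 0.8395

0.8395


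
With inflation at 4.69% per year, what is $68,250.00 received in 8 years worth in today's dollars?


Formula: Real value = nominal / (1 + inflation)^years
Price level: (1 + 0.0469)^8 = 1.442918
Real value = $68,250.00 / 1.442918 = $47,299.99

$47,299.99


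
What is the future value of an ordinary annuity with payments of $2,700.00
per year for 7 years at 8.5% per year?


Formula: FV = PMT * ((1+r)^n - 1) / r
Growth factor: (1 + 0.085)^7 = 1.770142
Numerator: 1.770142 - 1 = 0.770142
FV = $2,700.00 * 0.770142 / 0.085 = $24,463.34

$24,463.34


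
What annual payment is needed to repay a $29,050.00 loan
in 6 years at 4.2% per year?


Formula: PMT = PV * r / (1 - (1+r)^(-n))
Denominator: 1 - (1 + 0.042)^(-6) = 0.218743
Numerator: $29,050.00 * 0.042 = 1220.1
PMT = 1220.1 / 0.218743 = $5,577.77

$5,577.77


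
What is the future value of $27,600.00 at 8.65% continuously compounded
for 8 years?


Formula: FV = P * e^(r*t)
Exponent: r*t = 0.0865 * 8 = 0.692
e^(0.692) = 1.997707
FV = $27,600.00 * 1.997707 = $55,136.71

$55,136.71


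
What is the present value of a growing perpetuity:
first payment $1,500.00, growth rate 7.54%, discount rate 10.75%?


Formula: PV = C / (r - g)
Spread: r - g = 0.1075 - 0.0754 = 0.0321
Substituting: PV = $1,500.00 / 0.0321
PV = $46,728.97

$46,728.97


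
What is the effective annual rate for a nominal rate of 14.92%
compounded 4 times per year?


Formula: EAR = (1 + r/m)^m - 1
Period rate: r/m = 0.1492 / 4 = 0.0373
Compounding: (1 + 0.0373)^4 = 1.157757
EAR = 1.157757 - 1 = 0.157757

0.157757


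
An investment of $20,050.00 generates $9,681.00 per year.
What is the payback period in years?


Formula: Payback = investment / annual cash flow
Substituting: Payback = $20,050.00 / $9,681.00
Payback = 2.0711 years

2.0711 years


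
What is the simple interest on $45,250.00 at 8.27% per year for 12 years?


Formula: I = P * r * t
Substituting: I = $45,250.00 * 0.0827 * 12
Step: I = $45,250.00 * 0.9924
I = $44,906.10

$44,906.10


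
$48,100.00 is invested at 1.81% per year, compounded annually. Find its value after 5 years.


Formula: FV = P * (1 + r)^n
Substituting: FV = $48,100.00 * (1 + 0.0181)^5
Growth factor: (1.0181)^5 = 1.093836
FV = $48,100.00 * 1.093836 = $52,613.51

$52,613.51


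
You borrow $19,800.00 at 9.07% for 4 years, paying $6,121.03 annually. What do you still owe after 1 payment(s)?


Formula: Balance = PV*(1+r)^k - PMT*((1+r)^k - 1)/r
Growth: (1 + 0.0907)^1 = 1.0907
Accumulated factor: ((1+r)^k - 1)/r = 1.0
Balance = $19,800.00 * 1.0907 - $6,121.03 * 1.0
Balance = $15,474.83

$15,474.83


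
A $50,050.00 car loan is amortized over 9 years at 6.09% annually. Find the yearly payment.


Formula: PMT = PV * r / (1 - (1+r)^(-n))
Denominator: 1 - (1 + 0.0609)^(-9) = 0.412605
Numerator: $50,050.00 * 0.0609 = 3048.045
PMT = 3048.045 / 0.412605 = $7,387.31

$7,387.31


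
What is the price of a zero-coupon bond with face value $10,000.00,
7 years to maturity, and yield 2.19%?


Formula: Price = FV / (1 + r)^n
Substituting: Price = $10,000.00 / (1 + 0.0219)^7
Discount factor: (1.0219)^7 = 1.163748
Price = $10,000.00 / 1.163748 = $8,592.93

$8,592.93


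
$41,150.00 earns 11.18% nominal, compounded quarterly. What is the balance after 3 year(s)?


Formula: FV = P * (1 + r/m)^(m*t)
Period rate: r/m = 0.1118 / 4 = 0.02795
Total periods: m*t = 4 * 3 = 12
Growth factor: (1 + 0.02795)^12 = 1.392079
FV = $41,150.00 * 1.392079 = $57,284.05

$57,284.05


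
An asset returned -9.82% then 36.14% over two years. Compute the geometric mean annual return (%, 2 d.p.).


Formula: Geometric mean = ((1+r1)*(1+r2))^(1/2) - 1
Product: (1 + -0.0982) * (1 + 0.3614) = 0.9018 * 1.3614 = 1.227711
Square root: 1.227711^0.5 = 1.108021
Geometric mean = 1.108021 - 1 = 0.108021
As percentage: 10.80%

10.80%


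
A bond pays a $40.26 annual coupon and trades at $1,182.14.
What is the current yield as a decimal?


Formula: Current yield = annual coupon / price
Substituting: CY = $40.26 / $1,182.14
CY = 0.034057

0.034057


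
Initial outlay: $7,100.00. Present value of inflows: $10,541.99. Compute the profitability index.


Formula: PI = PV(cash flows) / initial investment
Substituting: PI = $10,541.99 / $7,100.00
PI = 1.4848

1.4848


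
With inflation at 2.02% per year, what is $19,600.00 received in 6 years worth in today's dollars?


Formula: Real value = nominal / (1 + inflation)^years
Price level: (1 + 0.0202)^6 = 1.127488
Real value = $19,600.00 / 1.127488 = $17,383.78

$17,383.78


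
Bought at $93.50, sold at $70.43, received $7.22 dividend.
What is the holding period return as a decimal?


Formula: HPR = (P1 - P0 + D) / P0
Gain: $70.43 - $93.50 + $7.22 = -$15.85
HPR = -$15.85 / $93.50 = -0.1695

-0.1695


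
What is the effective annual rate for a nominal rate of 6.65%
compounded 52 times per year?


Formula: EAR = (1 + r/m)^m - 1
Period rate: r/m = 0.0665 / 52 = 0.001279
Compounding: (1 + 0.001279)^52 = 1.068716
EAR = 1.068716 - 1 = 0.068716

0.068716
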